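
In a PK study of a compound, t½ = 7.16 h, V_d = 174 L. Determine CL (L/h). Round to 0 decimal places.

17 L/h

k = ln2 / t½ = 0.693147 / 7.16 = 0.09681 h⁻¹
CL = k × Vd = 0.09681 × 174 = 16.84 L/h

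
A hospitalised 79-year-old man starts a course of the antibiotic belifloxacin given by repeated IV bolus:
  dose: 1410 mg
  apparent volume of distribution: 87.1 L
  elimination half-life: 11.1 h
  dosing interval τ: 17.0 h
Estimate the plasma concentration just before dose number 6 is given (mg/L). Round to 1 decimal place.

C₀ per dose = Dose / Vd = 1410 / 87.1 = 16.19 mg/L
k = ln2 / t½ = 0.693147 / 11.1 = 0.06245 h⁻¹
Fraction remaining after one interval: r = e^(−kτ) = e^(−0.06245 × 17.0) = 0.3459
Before dose 6, 5 doses have been given (aged 1τ, 2τ, 3τ, 4τ, 5τ).
C_trough = C₀ × (r + r² + … + r^5) = C₀ × r(1−r^5)/(1−r)
        = 16.19 × 0.3459 × (1 − 0.004952) / (1 − 0.3459) = 8.519 mg/L

8.5 mg/L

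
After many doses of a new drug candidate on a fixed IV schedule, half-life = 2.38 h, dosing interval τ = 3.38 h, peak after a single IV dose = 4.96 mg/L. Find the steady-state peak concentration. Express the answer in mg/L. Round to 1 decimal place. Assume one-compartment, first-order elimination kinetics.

7.9 mg/L

k = ln2 / t½ = 0.693147 / 2.38 = 0.2912 h⁻¹
e^(−kτ) = e^(−0.2912 × 3.38) = 0.3737
Accumulation ratio R = 1 / (1 − e^(−kτ)) = 1 / (1 − 0.3737) = 1.597
Steady-state peak = C₀ × R = 4.96 × 1.597 = 7.921 mg/L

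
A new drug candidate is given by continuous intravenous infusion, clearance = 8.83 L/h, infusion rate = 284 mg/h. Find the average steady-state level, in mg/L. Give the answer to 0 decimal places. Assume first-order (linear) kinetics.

At steady state Css = R₀ / CL = 284 / 8.830 = 32.16 mg/L

32 mg/L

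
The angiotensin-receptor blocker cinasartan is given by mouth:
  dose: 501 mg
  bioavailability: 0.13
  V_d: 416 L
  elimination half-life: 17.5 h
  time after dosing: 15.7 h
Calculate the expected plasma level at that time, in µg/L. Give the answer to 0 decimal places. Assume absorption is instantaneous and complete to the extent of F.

84 µg/L

Amount reaching circulation = F × Dose = 0.13 × 501.0 = 65.13 mg
C₀ = F·Dose / Vd = 65.13 / 416 = 0.1566 mg/L
k = ln2 / t½ = 0.693147 / 17.5 = 0.03961 h⁻¹
C = C₀ · e^(−k·t) = 0.1566 × e^(−0.03961 × 15.7)
  = 0.1566 × 0.5369 = 0.08408 mg/L
Convert: 0.08408 mg/L × 1000 = 84.08 µg/L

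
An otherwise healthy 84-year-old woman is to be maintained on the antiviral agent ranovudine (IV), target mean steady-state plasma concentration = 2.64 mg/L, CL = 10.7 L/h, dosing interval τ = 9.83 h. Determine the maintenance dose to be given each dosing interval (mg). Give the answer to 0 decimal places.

278 mg

At steady state, Dose/τ = Css × CL.
Dose = Css × CL × τ = 2.64 × 10.70 × 9.83 = 277.7 mg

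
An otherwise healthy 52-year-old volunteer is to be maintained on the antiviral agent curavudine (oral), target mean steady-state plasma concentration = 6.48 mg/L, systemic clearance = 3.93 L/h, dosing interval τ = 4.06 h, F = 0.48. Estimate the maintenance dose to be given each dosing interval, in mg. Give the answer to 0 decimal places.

At steady state, F × (Dose/τ) = Css × CL.
Dose = Css × CL × τ / F = 6.48 × 3.930 × 4.06 / 0.48 = 215.4 mg

215 mg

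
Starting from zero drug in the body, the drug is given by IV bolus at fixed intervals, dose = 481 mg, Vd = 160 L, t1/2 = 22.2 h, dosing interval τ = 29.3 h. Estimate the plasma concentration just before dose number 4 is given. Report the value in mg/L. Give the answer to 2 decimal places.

1.88 mg/L

C₀ per dose = Dose / Vd = 481 / 160 = 3.006 mg/L
k = ln2 / t½ = 0.693147 / 22.2 = 0.03122 h⁻¹
Fraction remaining after one interval: r = e^(−kτ) = e^(−0.03122 × 29.3) = 0.4006
Before dose 4, 3 doses have been given (aged 1τ, 2τ, 3τ).
C_trough = C₀ × (r + r² + … + r^3) = C₀ × r(1−r^3)/(1−r)
        = 3.006 × 0.4006 × (1 − 0.06429) / (1 − 0.4006) = 1.880 mg/L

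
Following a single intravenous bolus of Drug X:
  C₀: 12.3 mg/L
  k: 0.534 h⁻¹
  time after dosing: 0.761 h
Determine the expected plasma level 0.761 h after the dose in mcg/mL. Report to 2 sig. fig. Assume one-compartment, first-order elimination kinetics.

8.2 mcg/mL

C = C₀ · e^(−k·t) = 12.30 × e^(−0.5340 × 0.761)
  = 12.30 × 0.6661 = 8.193 mg/L
(8.193 mg/L = 8.193 mcg/mL)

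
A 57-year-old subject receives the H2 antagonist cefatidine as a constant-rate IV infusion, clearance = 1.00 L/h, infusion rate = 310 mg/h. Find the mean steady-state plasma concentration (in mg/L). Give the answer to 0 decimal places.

At steady state Css = R₀ / CL = 310 / 1.000 = 310.0 mg/L

310 mg/L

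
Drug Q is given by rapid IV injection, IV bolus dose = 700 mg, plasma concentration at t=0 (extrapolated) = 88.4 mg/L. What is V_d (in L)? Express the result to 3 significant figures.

Vd = Dose / C₀ = 700.0 / 88.4 = 7.919 L

7.92 L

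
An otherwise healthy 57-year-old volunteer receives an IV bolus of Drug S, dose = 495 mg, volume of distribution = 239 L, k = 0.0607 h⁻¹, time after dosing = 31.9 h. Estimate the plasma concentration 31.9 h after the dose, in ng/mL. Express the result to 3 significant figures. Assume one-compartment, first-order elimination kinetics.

C₀ = Dose / Vd = 495.0 / 239 = 2.071 mg/L
C = C₀ · e^(−k·t) = 2.071 × e^(−0.06070 × 31.9)
  = 2.071 × 0.1442 = 0.2986 mg/L
Convert: 0.2986 mg/L × 1000 = 298.6 ng/mL

299 ng/mL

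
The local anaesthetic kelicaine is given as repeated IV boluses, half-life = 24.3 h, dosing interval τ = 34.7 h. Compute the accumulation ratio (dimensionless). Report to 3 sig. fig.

1.59

k = ln2 / t½ = 0.693147 / 24.3 = 0.02852 h⁻¹
e^(−kτ) = e^(−0.02852 × 34.7) = 0.3717
Accumulation ratio R = 1 / (1 − e^(−kτ)) = 1 / (1 − 0.3717) = 1.592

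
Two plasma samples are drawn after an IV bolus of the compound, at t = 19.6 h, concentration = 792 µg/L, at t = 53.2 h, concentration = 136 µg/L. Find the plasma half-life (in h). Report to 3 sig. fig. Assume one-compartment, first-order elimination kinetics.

13.2 h

k = ln(C₁/C₂) / (t₂ − t₁) = ln(792/136) / (53.2 − 19.6)
  = 1.762 / 33.60 = 0.05244 h⁻¹
t½ = ln2 / k = 0.693147 / 0.05244 = 13.22 h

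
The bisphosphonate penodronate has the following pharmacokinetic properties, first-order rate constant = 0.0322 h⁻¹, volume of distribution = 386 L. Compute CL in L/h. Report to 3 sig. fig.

CL = k × Vd = 0.0322 × 386 = 12.43 L/h

12.4 L/h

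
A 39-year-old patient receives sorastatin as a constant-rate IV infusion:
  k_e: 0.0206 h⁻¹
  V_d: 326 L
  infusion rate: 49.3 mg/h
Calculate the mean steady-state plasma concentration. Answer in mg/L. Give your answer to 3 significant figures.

7.34 mg/L

CL = k × Vd = 0.02060 × 326 = 6.716 L/h
At steady state Css = R₀ / CL = 49.3 / 6.716 = 7.341 mg/L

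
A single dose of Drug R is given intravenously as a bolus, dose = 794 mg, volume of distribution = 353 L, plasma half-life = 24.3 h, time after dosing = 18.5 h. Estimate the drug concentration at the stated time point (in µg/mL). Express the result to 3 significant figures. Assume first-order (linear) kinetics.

1.33 µg/mL

C₀ = Dose / Vd = 794.0 / 353 = 2.249 mg/L
k = ln2 / t½ = 0.693147 / 24.3 = 0.02852 h⁻¹
C = C₀ · e^(−k·t) = 2.249 × e^(−0.02852 × 18.5)
  = 2.249 × 0.5900 = 1.327 mg/L
(1.327 mg/L = 1.327 µg/mL)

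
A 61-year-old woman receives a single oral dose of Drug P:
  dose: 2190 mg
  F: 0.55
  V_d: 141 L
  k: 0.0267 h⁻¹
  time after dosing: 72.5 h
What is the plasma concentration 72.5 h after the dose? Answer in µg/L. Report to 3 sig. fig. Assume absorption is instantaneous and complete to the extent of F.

1230 µg/L

Amount reaching circulation = F × Dose = 0.55 × 2190 = 1205 mg
C₀ = F·Dose / Vd = 1205 / 141 = 8.546 mg/L
C = C₀ · e^(−k·t) = 8.546 × e^(−0.02670 × 72.5)
  = 8.546 × 0.1443 = 1.233 mg/L
Convert: 1.233 mg/L × 1000 = 1233 µg/L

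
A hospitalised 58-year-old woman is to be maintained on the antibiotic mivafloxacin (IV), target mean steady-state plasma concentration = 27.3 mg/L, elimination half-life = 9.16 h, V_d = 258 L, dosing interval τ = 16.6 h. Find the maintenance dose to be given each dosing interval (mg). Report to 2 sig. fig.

8800 mg

k = ln2 / t½ = 0.693147 / 9.16 = 0.07567 h⁻¹
CL = k × Vd = 0.07567 × 258 = 19.52 L/h
At steady state, Dose/τ = Css × CL.
Dose = Css × CL × τ = 27.3 × 19.52 × 16.6 = 8846 mg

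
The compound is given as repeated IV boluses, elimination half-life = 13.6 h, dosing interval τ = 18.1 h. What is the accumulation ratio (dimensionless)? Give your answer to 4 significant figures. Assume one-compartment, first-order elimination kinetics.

k = ln2 / t½ = 0.693147 / 13.6 = 0.05097 h⁻¹
e^(−kτ) = e^(−0.05097 × 18.1) = 0.3975
Accumulation ratio R = 1 / (1 − e^(−kτ)) = 1 / (1 − 0.3975) = 1.660

1.660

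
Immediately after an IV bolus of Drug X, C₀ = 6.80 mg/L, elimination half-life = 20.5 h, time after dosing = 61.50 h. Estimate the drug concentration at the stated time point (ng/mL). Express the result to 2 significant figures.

k = ln2 / t½ = 0.693147 / 20.5 = 0.03381 h⁻¹
t / t½ = 61.50 / 20.5 = 3 half-lives
C = C₀ × (1/2)^3 = 6.800 × 0.1250 = 0.8500 mg/L
Convert: 0.8500 mg/L × 1000 = 850.0 ng/mL

850 ng/mL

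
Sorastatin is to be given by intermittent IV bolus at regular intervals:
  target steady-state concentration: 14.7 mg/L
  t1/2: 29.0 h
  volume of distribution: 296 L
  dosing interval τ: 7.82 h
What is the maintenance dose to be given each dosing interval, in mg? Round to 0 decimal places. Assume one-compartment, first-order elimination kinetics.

813 mg

k = ln2 / t½ = 0.693147 / 29.0 = 0.02390 h⁻¹
CL = k × Vd = 0.02390 × 296 = 7.074 L/h
At steady state, Dose/τ = Css × CL.
Dose = Css × CL × τ = 14.7 × 7.074 × 7.82 = 813.2 mg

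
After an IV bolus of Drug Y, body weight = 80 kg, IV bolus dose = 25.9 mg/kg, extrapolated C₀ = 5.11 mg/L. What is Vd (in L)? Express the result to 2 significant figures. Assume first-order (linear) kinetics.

Dose = 25.9 × 80 = 2072 mg
Vd = Dose / C₀ = 2072 / 5.11 = 405.5 L

410 L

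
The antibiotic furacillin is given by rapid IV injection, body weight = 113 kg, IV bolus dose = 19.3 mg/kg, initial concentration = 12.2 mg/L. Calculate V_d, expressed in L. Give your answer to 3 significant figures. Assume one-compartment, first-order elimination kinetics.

Dose = 19.3 × 113 = 2181 mg
Vd = Dose / C₀ = 2181 / 12.2 = 178.8 L

179 L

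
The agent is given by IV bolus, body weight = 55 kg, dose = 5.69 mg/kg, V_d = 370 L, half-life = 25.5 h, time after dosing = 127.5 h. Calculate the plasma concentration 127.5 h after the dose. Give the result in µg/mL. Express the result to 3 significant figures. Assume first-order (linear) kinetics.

Total dose = 5.69 × 55 = 313.0 mg
C₀ = Dose / Vd = 313.0 / 370 = 0.8459 mg/L
k = ln2 / t½ = 0.693147 / 25.5 = 0.02718 h⁻¹
t / t½ = 127.5 / 25.5 = 5 half-lives
C = C₀ × (1/2)^5 = 0.8459 × 0.03125 = 0.02643 mg/L
(0.02643 mg/L = 0.02643 µg/mL)

0.0264 µg/mL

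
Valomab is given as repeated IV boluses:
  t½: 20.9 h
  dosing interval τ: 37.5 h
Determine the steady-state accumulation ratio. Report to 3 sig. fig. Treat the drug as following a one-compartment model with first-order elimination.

k = ln2 / t½ = 0.693147 / 20.9 = 0.03316 h⁻¹
e^(−kτ) = e^(−0.03316 × 37.5) = 0.2884
Accumulation ratio R = 1 / (1 − e^(−kτ)) = 1 / (1 − 0.2884) = 1.405

1.41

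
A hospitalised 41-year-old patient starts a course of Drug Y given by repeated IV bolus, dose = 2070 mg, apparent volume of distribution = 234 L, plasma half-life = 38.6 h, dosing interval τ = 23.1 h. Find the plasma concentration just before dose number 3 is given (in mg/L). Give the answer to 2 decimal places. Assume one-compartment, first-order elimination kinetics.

9.70 mg/L

C₀ per dose = Dose / Vd = 2070 / 234 = 8.846 mg/L
k = ln2 / t½ = 0.693147 / 38.6 = 0.01796 h⁻¹
Fraction remaining after one interval: r = e^(−kτ) = e^(−0.01796 × 23.1) = 0.6604
Before dose 3, 2 doses have been given (aged 1τ, 2τ).
C_trough = C₀ × (r + r²) = 8.846 × (0.6604 + 0.4361) = 9.700 mg/L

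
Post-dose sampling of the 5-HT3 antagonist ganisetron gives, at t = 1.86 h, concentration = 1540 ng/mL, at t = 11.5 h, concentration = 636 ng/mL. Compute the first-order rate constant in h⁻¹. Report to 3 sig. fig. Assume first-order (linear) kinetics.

0.0917 h⁻¹

k = ln(C₁/C₂) / (t₂ − t₁) = ln(1540/636) / (11.5 − 1.86)
  = 0.8843 / 9.640 = 0.09173 h⁻¹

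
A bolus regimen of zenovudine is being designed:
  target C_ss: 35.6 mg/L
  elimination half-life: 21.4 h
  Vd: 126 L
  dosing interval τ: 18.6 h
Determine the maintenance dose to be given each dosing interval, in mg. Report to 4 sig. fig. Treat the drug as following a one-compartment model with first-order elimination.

k = ln2 / t½ = 0.693147 / 21.4 = 0.03239 h⁻¹
CL = k × Vd = 0.03239 × 126 = 4.081 L/h
At steady state, Dose/τ = Css × CL.
Dose = Css × CL × τ = 35.6 × 4.081 × 18.6 = 2702 mg

2702 mg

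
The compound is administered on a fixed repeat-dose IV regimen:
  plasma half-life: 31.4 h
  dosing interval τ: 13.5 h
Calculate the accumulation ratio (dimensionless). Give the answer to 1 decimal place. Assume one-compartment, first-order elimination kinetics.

3.9

k = ln2 / t½ = 0.693147 / 31.4 = 0.02207 h⁻¹
e^(−kτ) = e^(−0.02207 × 13.5) = 0.7423
Accumulation ratio R = 1 / (1 − e^(−kτ)) = 1 / (1 − 0.7423) = 3.880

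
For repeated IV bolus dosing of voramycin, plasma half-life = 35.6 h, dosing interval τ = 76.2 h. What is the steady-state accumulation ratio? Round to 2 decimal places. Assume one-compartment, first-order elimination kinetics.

k = ln2 / t½ = 0.693147 / 35.6 = 0.01947 h⁻¹
e^(−kτ) = e^(−0.01947 × 76.2) = 0.2268
Accumulation ratio R = 1 / (1 − e^(−kτ)) = 1 / (1 − 0.2268) = 1.293

1.29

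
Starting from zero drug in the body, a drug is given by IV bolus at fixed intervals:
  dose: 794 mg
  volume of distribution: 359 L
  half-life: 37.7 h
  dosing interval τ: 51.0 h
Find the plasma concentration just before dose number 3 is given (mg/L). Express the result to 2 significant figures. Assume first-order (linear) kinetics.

1.2 mg/L

C₀ per dose = Dose / Vd = 794 / 359 = 2.212 mg/L
k = ln2 / t½ = 0.693147 / 37.7 = 0.01839 h⁻¹
Fraction remaining after one interval: r = e^(−kτ) = e^(−0.01839 × 51.0) = 0.3915
Before dose 3, 2 doses have been given (aged 1τ, 2τ).
C_trough = C₀ × (r + r²) = 2.212 × (0.3915 + 0.1533) = 1.205 mg/L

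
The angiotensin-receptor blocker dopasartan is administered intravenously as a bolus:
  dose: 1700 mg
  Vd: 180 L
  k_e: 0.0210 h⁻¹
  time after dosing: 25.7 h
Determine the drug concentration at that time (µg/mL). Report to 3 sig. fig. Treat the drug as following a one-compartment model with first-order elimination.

5.51 µg/mL

C₀ = Dose / Vd = 1700 / 180 = 9.444 mg/L
C = C₀ · e^(−k·t) = 9.444 × e^(−0.02100 × 25.7)
  = 9.444 × 0.5829 = 5.505 mg/L
(5.505 mg/L = 5.505 µg/mL)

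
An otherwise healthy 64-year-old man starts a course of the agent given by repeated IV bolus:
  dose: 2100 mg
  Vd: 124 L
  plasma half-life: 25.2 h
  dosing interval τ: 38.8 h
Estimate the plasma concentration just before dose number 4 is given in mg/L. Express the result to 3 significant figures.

C₀ per dose = Dose / Vd = 2100 / 124 = 16.94 mg/L
k = ln2 / t½ = 0.693147 / 25.2 = 0.02751 h⁻¹
Fraction remaining after one interval: r = e^(−kτ) = e^(−0.02751 × 38.8) = 0.3439
Before dose 4, 3 doses have been given (aged 1τ, 2τ, 3τ).
C_trough = C₀ × (r + r² + … + r^3) = C₀ × r(1−r^3)/(1−r)
        = 16.94 × 0.3439 × (1 − 0.04067) / (1 − 0.3439) = 8.518 mg/L

8.52 mg/L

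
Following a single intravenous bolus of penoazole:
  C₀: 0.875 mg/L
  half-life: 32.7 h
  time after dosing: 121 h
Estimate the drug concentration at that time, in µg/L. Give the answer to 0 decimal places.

k = ln2 / t½ = 0.693147 / 32.7 = 0.02120 h⁻¹
C = C₀ · e^(−k·t) = 0.8750 × e^(−0.02120 × 121)
  = 0.8750 × 0.07690 = 0.06729 mg/L
Convert: 0.06729 mg/L × 1000 = 67.29 µg/L

67 µg/L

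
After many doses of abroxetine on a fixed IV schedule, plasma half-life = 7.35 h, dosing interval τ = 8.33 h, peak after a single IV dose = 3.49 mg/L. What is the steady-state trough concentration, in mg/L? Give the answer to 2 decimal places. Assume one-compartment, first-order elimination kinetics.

2.92 mg/L

k = ln2 / t½ = 0.693147 / 7.35 = 0.09431 h⁻¹
e^(−kτ) = e^(−0.09431 × 8.33) = 0.4558
Accumulation ratio R = 1 / (1 − e^(−kτ)) = 1 / (1 − 0.4558) = 1.838
Steady-state trough = C₀ × R × e^(−kτ) = 3.49 × 1.838 × 0.4558 = 2.924 mg/L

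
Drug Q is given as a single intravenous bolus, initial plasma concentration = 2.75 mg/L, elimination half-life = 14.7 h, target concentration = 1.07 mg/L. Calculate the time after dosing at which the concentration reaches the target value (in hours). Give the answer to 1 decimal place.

k = ln2 / t½ = 0.693147 / 14.7 = 0.04715 h⁻¹
t = ln(C₀ / C) / k = ln(2.750 / 1.07) / 0.04715
  = ln(2.570) / 0.04715 = 0.9439 / 0.04715 = 20.02 h

20.0 h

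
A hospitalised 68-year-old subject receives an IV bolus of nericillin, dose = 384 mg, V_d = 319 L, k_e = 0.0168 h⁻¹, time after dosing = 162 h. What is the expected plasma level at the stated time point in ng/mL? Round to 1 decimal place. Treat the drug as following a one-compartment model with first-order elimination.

C₀ = Dose / Vd = 384.0 / 319 = 1.204 mg/L
C = C₀ · e^(−k·t) = 1.204 × e^(−0.01680 × 162)
  = 1.204 × 0.06577 = 0.07919 mg/L
Convert: 0.07919 mg/L × 1000 = 79.19 ng/mL

79.2 ng/mL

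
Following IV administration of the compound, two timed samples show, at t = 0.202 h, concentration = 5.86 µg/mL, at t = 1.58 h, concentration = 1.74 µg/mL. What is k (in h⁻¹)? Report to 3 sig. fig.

k = ln(C₁/C₂) / (t₂ − t₁) = ln(5.86/1.74) / (1.58 − 0.202)
  = 1.214 / 1.378 = 0.8810 h⁻¹

0.881 h⁻¹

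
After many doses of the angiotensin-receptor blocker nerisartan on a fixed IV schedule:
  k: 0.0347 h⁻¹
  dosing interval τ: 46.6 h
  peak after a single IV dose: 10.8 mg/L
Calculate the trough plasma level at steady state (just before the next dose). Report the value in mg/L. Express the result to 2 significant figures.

e^(−kτ) = e^(−0.03470 × 46.6) = 0.1985
Accumulation ratio R = 1 / (1 − e^(−kτ)) = 1 / (1 − 0.1985) = 1.248
Steady-state trough = C₀ × R × e^(−kτ) = 10.8 × 1.248 × 0.1985 = 2.675 mg/L

2.7 mg/L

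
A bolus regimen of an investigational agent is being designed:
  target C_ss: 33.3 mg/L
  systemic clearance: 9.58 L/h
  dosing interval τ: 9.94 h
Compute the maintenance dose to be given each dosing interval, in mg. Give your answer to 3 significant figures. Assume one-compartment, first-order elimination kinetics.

3170 mg

At steady state, Dose/τ = Css × CL.
Dose = Css × CL × τ = 33.3 × 9.580 × 9.94 = 3171 mg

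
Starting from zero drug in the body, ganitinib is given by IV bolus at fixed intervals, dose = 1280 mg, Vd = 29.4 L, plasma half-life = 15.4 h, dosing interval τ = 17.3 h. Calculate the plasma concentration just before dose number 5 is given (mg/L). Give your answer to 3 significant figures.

C₀ per dose = Dose / Vd = 1280 / 29.4 = 43.54 mg/L
k = ln2 / t½ = 0.693147 / 15.4 = 0.04501 h⁻¹
Fraction remaining after one interval: r = e^(−kτ) = e^(−0.04501 × 17.3) = 0.4590
Before dose 5, 4 doses have been given (aged 1τ, 2τ, 3τ, 4τ).
C_trough = C₀ × (r + r² + … + r^4) = C₀ × r(1−r^4)/(1−r)
        = 43.54 × 0.4590 × (1 − 0.04439) / (1 − 0.4590) = 35.30 mg/L

35.3 mg/L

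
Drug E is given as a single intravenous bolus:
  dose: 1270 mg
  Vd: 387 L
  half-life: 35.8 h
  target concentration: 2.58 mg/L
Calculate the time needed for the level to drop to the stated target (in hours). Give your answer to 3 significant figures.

C₀ = Dose / Vd = 1270 / 387 = 3.282 mg/L
k = ln2 / t½ = 0.693147 / 35.8 = 0.01936 h⁻¹
t = ln(C₀ / C) / k = ln(3.282 / 2.58) / 0.01936
  = ln(1.272) / 0.01936 = 0.2406 / 0.01936 = 12.43 h

12.4 h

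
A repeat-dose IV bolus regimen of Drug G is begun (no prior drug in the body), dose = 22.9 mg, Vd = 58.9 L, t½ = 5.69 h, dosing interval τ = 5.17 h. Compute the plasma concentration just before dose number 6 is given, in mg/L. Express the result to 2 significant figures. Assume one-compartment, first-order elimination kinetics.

C₀ per dose = Dose / Vd = 22.9 / 58.9 = 0.3888 mg/L
k = ln2 / t½ = 0.693147 / 5.69 = 0.1218 h⁻¹
Fraction remaining after one interval: r = e^(−kτ) = e^(−0.1218 × 5.17) = 0.5327
Before dose 6, 5 doses have been given (aged 1τ, 2τ, 3τ, 4τ, 5τ).
C_trough = C₀ × (r + r² + … + r^5) = C₀ × r(1−r^5)/(1−r)
        = 0.3888 × 0.5327 × (1 − 0.04290) / (1 − 0.5327) = 0.4242 mg/L

0.42 mg/L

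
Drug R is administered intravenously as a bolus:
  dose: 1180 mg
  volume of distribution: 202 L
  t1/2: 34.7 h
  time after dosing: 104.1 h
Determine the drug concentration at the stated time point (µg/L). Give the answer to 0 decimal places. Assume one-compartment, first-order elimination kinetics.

730 µg/L

C₀ = Dose / Vd = 1180 / 202 = 5.842 mg/L
k = ln2 / t½ = 0.693147 / 34.7 = 0.01998 h⁻¹
t / t½ = 104.1 / 34.7 = 3 half-lives
C = C₀ × (1/2)^3 = 5.842 × 0.1250 = 0.7303 mg/L
Convert: 0.7303 mg/L × 1000 = 730.3 µg/L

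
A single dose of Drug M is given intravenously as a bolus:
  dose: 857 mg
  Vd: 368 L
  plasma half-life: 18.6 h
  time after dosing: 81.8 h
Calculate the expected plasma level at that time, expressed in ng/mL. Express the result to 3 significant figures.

110 ng/mL

C₀ = Dose / Vd = 857.0 / 368 = 2.329 mg/L
k = ln2 / t½ = 0.693147 / 18.6 = 0.03727 h⁻¹
C = C₀ · e^(−k·t) = 2.329 × e^(−0.03727 × 81.8)
  = 2.329 × 0.04742 = 0.1104 mg/L
Convert: 0.1104 mg/L × 1000 = 110.4 ng/mL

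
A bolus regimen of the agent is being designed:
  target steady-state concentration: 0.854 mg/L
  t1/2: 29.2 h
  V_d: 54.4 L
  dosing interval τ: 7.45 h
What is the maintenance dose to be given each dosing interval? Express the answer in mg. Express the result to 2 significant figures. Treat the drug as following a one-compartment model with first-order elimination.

k = ln2 / t½ = 0.693147 / 29.2 = 0.02374 h⁻¹
CL = k × Vd = 0.02374 × 54.4 = 1.291 L/h
At steady state, Dose/τ = Css × CL.
Dose = Css × CL × τ = 0.854 × 1.291 × 7.45 = 8.214 mg

8.2 mg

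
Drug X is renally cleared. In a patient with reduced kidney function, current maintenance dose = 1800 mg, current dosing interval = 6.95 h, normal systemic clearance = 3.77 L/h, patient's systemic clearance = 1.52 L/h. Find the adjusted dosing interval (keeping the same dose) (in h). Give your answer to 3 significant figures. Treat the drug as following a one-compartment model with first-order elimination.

To keep the same average steady-state level, dosing rate must scale with clearance.
CL ratio = 1.52 / 3.77 = 0.4032
New interval (same dose) = 6.95 / 0.4032 = 17.24 h

17.2 h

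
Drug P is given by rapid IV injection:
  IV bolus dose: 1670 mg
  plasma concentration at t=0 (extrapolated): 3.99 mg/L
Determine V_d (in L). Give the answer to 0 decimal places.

Vd = Dose / C₀ = 1670 / 3.99 = 418.5 L

419 L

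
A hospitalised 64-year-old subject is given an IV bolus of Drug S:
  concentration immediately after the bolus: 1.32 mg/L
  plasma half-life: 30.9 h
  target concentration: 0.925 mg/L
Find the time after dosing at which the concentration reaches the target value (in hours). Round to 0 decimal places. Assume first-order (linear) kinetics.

16 h

k = ln2 / t½ = 0.693147 / 30.9 = 0.02243 h⁻¹
t = ln(C₀ / C) / k = ln(1.320 / 0.925) / 0.02243
  = ln(1.427) / 0.02243 = 0.3556 / 0.02243 = 15.85 h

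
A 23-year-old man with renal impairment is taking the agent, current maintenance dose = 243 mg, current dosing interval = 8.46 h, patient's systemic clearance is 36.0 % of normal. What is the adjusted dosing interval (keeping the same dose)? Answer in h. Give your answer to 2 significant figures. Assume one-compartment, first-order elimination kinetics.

24 h

To keep the same average steady-state level, dosing rate must scale with clearance.
CL ratio = 36.0 / 100 = 0.3600
New interval (same dose) = 8.46 / 0.3600 = 23.50 h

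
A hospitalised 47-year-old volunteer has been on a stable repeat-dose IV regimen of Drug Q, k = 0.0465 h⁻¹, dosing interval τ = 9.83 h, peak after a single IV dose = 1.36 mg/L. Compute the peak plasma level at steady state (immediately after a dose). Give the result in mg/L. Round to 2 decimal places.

e^(−kτ) = e^(−0.04650 × 9.83) = 0.6331
Accumulation ratio R = 1 / (1 − e^(−kτ)) = 1 / (1 − 0.6331) = 2.726
Steady-state peak = C₀ × R = 1.36 × 2.726 = 3.707 mg/L

3.71 mg/L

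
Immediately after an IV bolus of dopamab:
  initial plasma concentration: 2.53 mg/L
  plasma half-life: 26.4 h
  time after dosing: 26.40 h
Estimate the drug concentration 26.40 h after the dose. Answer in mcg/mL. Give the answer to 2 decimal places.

1.27 mcg/mL

k = ln2 / t½ = 0.693147 / 26.4 = 0.02626 h⁻¹
t / t½ = 26.40 / 26.4 = 1 half-lives
C = C₀ × (1/2)^1 = 2.530 × 0.5000 = 1.265 mg/L
(1.265 mg/L = 1.265 mcg/mL)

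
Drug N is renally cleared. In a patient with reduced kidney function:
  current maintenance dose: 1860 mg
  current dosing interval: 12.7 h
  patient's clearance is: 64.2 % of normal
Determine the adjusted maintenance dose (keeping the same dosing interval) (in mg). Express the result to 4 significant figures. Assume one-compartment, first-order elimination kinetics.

To keep the same average steady-state level, dosing rate must scale with clearance.
CL ratio = 64.2 / 100 = 0.6420
New dose (same interval) = 1860 × 0.6420 = 1194 mg

1194 mg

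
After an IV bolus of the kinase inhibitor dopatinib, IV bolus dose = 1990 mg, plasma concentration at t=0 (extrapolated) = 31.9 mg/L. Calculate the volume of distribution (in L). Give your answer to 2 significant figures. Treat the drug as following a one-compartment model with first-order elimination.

Vd = Dose / C₀ = 1990 / 31.9 = 62.38 L

62 L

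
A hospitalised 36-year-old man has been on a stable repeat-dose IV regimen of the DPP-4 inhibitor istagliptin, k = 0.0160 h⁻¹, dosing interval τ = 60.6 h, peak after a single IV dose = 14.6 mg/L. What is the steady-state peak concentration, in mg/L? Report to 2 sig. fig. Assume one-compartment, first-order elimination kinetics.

e^(−kτ) = e^(−0.01600 × 60.6) = 0.3792
Accumulation ratio R = 1 / (1 − e^(−kτ)) = 1 / (1 − 0.3792) = 1.611
Steady-state peak = C₀ × R = 14.6 × 1.611 = 23.52 mg/L

24 mg/L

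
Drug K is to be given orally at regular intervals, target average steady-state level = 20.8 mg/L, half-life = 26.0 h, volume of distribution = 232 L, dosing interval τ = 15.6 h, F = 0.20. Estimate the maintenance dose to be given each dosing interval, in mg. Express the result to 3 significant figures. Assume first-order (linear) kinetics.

k = ln2 / t½ = 0.693147 / 26.0 = 0.02666 h⁻¹
CL = k × Vd = 0.02666 × 232 = 6.185 L/h
At steady state, F × (Dose/τ) = Css × CL.
Dose = Css × CL × τ / F = 20.8 × 6.185 × 15.6 / 0.20 = 10030 mg

10000 mg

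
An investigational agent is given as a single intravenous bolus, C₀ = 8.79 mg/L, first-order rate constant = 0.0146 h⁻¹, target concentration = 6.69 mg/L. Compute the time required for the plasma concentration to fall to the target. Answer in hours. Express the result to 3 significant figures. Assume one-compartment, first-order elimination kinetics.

18.7 h

t = ln(C₀ / C) / k = ln(8.790 / 6.69) / 0.01460
  = ln(1.314) / 0.01460 = 0.2731 / 0.01460 = 18.71 h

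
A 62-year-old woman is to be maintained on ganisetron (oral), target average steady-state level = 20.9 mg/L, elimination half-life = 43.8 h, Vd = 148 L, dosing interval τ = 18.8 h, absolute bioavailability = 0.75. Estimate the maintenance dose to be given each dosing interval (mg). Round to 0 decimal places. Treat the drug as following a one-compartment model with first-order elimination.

k = ln2 / t½ = 0.693147 / 43.8 = 0.01583 h⁻¹
CL = k × Vd = 0.01583 × 148 = 2.343 L/h
At steady state, F × (Dose/τ) = Css × CL.
Dose = Css × CL × τ / F = 20.9 × 2.343 × 18.8 / 0.75 = 1227 mg

1227 mg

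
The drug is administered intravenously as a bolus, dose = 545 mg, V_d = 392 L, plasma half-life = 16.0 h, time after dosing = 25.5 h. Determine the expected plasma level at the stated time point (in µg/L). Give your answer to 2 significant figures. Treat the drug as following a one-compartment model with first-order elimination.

460 µg/L

C₀ = Dose / Vd = 545.0 / 392 = 1.390 mg/L
k = ln2 / t½ = 0.693147 / 16.0 = 0.04332 h⁻¹
C = C₀ · e^(−k·t) = 1.390 × e^(−0.04332 × 25.5)
  = 1.390 × 0.3313 = 0.4605 mg/L
Convert: 0.4605 mg/L × 1000 = 460.5 µg/L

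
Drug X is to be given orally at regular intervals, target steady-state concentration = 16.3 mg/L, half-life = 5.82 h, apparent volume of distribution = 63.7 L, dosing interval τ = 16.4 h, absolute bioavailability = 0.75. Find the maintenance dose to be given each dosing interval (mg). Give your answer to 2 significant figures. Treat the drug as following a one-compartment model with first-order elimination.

2700 mg

k = ln2 / t½ = 0.693147 / 5.82 = 0.1191 h⁻¹
CL = k × Vd = 0.1191 × 63.7 = 7.587 L/h
At steady state, F × (Dose/τ) = Css × CL.
Dose = Css × CL × τ / F = 16.3 × 7.587 × 16.4 / 0.75 = 2704 mg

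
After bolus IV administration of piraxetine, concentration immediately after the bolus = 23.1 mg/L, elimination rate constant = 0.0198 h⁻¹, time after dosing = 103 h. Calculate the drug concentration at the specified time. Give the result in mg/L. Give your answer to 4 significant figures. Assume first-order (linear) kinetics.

3.005 mg/L

C = C₀ · e^(−k·t) = 23.10 × e^(−0.01980 × 103)
  = 23.10 × 0.1301 = 3.005 mg/L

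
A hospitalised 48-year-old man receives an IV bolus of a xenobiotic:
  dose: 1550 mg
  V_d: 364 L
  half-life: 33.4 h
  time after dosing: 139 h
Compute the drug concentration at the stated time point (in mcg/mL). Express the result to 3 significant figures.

C₀ = Dose / Vd = 1550 / 364 = 4.258 mg/L
k = ln2 / t½ = 0.693147 / 33.4 = 0.02075 h⁻¹
C = C₀ · e^(−k·t) = 4.258 × e^(−0.02075 × 139)
  = 4.258 × 0.05590 = 0.2380 mg/L
(0.2380 mg/L = 0.2380 mcg/mL)

0.238 mcg/mL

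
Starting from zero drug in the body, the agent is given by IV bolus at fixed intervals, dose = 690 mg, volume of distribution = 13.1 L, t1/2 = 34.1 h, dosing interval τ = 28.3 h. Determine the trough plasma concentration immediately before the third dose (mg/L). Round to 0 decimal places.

46 mg/L

C₀ per dose = Dose / Vd = 690 / 13.1 = 52.67 mg/L
k = ln2 / t½ = 0.693147 / 34.1 = 0.02033 h⁻¹
Fraction remaining after one interval: r = e^(−kτ) = e^(−0.02033 × 28.3) = 0.5625
Before dose 3, 2 doses have been given (aged 1τ, 2τ).
C_trough = C₀ × (r + r²) = 52.67 × (0.5625 + 0.3164) = 46.29 mg/L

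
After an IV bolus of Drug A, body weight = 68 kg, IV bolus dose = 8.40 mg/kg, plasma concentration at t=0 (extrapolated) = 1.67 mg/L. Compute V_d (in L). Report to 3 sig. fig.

Dose = 8.40 × 68 = 571.2 mg
Vd = Dose / C₀ = 571.2 / 1.67 = 342.0 L

342 L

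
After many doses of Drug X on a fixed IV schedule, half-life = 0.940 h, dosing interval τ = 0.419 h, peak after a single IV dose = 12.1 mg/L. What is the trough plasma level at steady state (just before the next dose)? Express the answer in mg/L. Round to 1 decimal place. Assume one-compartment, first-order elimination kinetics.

k = ln2 / t½ = 0.693147 / 0.940 = 0.7374 h⁻¹
e^(−kτ) = e^(−0.7374 × 0.419) = 0.7342
Accumulation ratio R = 1 / (1 − e^(−kτ)) = 1 / (1 − 0.7342) = 3.762
Steady-state trough = C₀ × R × e^(−kτ) = 12.1 × 3.762 × 0.7342 = 33.42 mg/L

33.4 mg/L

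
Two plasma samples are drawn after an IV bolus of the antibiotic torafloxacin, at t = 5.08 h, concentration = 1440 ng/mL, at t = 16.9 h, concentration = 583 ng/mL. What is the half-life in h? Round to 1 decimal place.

k = ln(C₁/C₂) / (t₂ − t₁) = ln(1440/583) / (16.9 − 5.08)
  = 0.9042 / 11.82 = 0.07650 h⁻¹
t½ = ln2 / k = 0.693147 / 0.07650 = 9.061 h

9.1 h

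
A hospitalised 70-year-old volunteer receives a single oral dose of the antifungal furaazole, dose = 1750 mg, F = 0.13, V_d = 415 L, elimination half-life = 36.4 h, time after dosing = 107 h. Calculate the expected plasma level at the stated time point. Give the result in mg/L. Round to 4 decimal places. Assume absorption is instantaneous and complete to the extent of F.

0.0715 mg/L

Amount reaching circulation = F × Dose = 0.13 × 1750 = 227.5 mg
C₀ = F·Dose / Vd = 227.5 / 415 = 0.5482 mg/L
k = ln2 / t½ = 0.693147 / 36.4 = 0.01904 h⁻¹
C = C₀ · e^(−k·t) = 0.5482 × e^(−0.01904 × 107)
  = 0.5482 × 0.1304 = 0.07149 mg/L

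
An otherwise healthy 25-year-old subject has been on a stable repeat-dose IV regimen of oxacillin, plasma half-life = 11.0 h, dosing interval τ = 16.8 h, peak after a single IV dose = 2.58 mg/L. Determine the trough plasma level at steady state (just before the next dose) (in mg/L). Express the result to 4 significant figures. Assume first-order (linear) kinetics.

1.371 mg/L

k = ln2 / t½ = 0.693147 / 11.0 = 0.06301 h⁻¹
e^(−kτ) = e^(−0.06301 × 16.8) = 0.3470
Accumulation ratio R = 1 / (1 − e^(−kτ)) = 1 / (1 − 0.3470) = 1.531
Steady-state trough = C₀ × R × e^(−kτ) = 2.58 × 1.531 × 0.3470 = 1.371 mg/L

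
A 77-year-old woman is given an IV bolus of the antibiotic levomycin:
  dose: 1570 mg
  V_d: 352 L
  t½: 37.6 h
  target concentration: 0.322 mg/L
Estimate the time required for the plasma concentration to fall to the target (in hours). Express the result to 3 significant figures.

143 h

C₀ = Dose / Vd = 1570 / 352 = 4.460 mg/L
k = ln2 / t½ = 0.693147 / 37.6 = 0.01843 h⁻¹
t = ln(C₀ / C) / k = ln(4.460 / 0.322) / 0.01843
  = ln(13.85) / 0.01843 = 2.628 / 0.01843 = 142.6 h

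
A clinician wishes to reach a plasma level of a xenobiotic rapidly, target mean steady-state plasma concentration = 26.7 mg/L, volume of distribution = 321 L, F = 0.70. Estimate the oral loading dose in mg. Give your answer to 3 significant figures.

12200 mg

LD = Css × Vd / F = 26.7 × 321 / 0.70 = 12240 mg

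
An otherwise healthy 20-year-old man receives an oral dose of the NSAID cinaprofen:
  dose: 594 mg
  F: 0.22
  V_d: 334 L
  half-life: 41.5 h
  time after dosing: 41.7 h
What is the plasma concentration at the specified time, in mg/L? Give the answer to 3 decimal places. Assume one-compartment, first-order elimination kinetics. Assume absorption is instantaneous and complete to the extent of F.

Amount reaching circulation = F × Dose = 0.22 × 594.0 = 130.7 mg
C₀ = F·Dose / Vd = 130.7 / 334 = 0.3913 mg/L
k = ln2 / t½ = 0.693147 / 41.5 = 0.01670 h⁻¹
C = C₀ · e^(−k·t) = 0.3913 × e^(−0.01670 × 41.7)
  = 0.3913 × 0.4984 = 0.1950 mg/L

0.195 mg/L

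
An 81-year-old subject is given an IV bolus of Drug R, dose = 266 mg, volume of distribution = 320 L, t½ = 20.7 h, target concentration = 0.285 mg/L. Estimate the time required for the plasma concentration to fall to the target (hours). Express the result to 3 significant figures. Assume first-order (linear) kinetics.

32.0 h

C₀ = Dose / Vd = 266.0 / 320 = 0.8313 mg/L
k = ln2 / t½ = 0.693147 / 20.7 = 0.03349 h⁻¹
t = ln(C₀ / C) / k = ln(0.8313 / 0.285) / 0.03349
  = ln(2.917) / 0.03349 = 1.071 / 0.03349 = 31.98 h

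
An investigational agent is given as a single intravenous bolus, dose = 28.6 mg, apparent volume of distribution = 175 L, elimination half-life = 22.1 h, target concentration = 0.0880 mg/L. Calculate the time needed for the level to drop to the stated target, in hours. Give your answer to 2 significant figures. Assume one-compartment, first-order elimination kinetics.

20 h

C₀ = Dose / Vd = 28.60 / 175 = 0.1634 mg/L
k = ln2 / t½ = 0.693147 / 22.1 = 0.03136 h⁻¹
t = ln(C₀ / C) / k = ln(0.1634 / 0.0880) / 0.03136
  = ln(1.857) / 0.03136 = 0.6190 / 0.03136 = 19.74 h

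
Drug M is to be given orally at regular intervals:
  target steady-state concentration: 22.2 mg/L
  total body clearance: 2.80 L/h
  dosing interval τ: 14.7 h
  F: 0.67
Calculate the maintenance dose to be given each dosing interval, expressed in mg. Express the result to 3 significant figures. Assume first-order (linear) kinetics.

1360 mg

At steady state, F × (Dose/τ) = Css × CL.
Dose = Css × CL × τ / F = 22.2 × 2.800 × 14.7 / 0.67 = 1364 mg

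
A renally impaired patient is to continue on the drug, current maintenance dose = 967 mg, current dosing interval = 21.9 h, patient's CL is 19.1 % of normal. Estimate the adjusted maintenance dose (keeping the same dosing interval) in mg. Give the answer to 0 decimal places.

To keep the same average steady-state level, dosing rate must scale with clearance.
CL ratio = 19.1 / 100 = 0.1910
New dose (same interval) = 967 × 0.1910 = 184.7 mg

185 mg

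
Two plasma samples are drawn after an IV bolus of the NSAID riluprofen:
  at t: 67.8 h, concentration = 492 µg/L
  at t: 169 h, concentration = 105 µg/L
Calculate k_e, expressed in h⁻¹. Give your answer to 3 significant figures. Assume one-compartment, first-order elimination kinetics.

k = ln(C₁/C₂) / (t₂ − t₁) = ln(492/105) / (169 − 67.8)
  = 1.545 / 101.2 = 0.01527 h⁻¹

0.0153 h⁻¹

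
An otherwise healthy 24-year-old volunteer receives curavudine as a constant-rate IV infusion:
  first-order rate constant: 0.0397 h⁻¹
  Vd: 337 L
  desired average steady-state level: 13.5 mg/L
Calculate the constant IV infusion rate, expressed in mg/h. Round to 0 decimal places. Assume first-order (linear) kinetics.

CL = k × Vd = 0.03970 × 337 = 13.38 L/h
At steady state, infusion rate R₀ = Css × CL = 13.5 × 13.38 = 180.6 mg/h

181 mg/h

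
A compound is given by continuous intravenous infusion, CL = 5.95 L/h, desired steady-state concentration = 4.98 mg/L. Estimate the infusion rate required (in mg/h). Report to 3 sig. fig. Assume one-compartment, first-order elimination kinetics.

29.6 mg/h

At steady state, infusion rate R₀ = Css × CL = 4.98 × 5.950 = 29.63 mg/h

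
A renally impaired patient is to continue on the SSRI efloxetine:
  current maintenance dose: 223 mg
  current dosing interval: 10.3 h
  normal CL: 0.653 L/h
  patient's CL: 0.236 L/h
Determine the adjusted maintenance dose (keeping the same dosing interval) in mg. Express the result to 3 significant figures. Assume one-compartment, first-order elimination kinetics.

To keep the same average steady-state level, dosing rate must scale with clearance.
CL ratio = 0.236 / 0.653 = 0.3614
New dose (same interval) = 223 × 0.3614 = 80.59 mg

80.6 mg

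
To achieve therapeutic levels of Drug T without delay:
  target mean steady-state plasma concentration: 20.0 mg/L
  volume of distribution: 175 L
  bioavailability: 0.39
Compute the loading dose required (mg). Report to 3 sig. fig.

LD = Css × Vd / F = 20.0 × 175 / 0.39 = 8974 mg

8970 mg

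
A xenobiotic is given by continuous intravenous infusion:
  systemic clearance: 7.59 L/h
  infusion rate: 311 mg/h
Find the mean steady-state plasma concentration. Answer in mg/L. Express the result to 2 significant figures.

41 mg/L

At steady state Css = R₀ / CL = 311 / 7.590 = 40.97 mg/L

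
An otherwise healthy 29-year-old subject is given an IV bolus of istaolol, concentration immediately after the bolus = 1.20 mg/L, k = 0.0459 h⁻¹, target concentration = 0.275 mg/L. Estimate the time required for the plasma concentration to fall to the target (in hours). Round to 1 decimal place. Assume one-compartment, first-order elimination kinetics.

t = ln(C₀ / C) / k = ln(1.200 / 0.275) / 0.04590
  = ln(4.364) / 0.04590 = 1.473 / 0.04590 = 32.09 h

32.1 h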